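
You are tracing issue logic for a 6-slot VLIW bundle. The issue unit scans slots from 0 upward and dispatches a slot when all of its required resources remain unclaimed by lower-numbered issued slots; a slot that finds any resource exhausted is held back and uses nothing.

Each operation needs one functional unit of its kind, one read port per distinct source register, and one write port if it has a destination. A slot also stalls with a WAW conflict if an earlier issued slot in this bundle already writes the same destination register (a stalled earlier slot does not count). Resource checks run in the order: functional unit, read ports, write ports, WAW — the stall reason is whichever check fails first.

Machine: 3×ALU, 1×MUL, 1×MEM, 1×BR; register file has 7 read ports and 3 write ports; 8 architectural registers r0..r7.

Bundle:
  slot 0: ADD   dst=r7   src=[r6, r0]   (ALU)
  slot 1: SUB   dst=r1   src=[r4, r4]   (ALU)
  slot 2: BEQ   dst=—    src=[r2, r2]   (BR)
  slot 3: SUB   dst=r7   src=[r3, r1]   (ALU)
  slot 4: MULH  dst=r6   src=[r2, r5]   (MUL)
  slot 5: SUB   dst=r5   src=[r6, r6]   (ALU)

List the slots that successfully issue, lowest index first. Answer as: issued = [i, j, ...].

slot 0 (ALU): ISSUE — free A2,Mu1,Ld1,B1 rp5 wp2
slot 1 (ALU): ISSUE — free A1,Mu1,Ld1,B1 rp4 wp1
slot 2 (BR): ISSUE — free A1,Mu1,Ld1,B0 rp3 wp1
slot 3 (ALU): stall WAW — free A1,Mu1,Ld1,B0 rp3 wp1
slot 4 (MUL): ISSUE — free A1,Mu0,Ld1,B0 rp1 wp0
slot 5 (ALU): stall WR_PORT — free A1,Mu0,Ld1,B0 rp1 wp0

issued = [0, 1, 2, 4]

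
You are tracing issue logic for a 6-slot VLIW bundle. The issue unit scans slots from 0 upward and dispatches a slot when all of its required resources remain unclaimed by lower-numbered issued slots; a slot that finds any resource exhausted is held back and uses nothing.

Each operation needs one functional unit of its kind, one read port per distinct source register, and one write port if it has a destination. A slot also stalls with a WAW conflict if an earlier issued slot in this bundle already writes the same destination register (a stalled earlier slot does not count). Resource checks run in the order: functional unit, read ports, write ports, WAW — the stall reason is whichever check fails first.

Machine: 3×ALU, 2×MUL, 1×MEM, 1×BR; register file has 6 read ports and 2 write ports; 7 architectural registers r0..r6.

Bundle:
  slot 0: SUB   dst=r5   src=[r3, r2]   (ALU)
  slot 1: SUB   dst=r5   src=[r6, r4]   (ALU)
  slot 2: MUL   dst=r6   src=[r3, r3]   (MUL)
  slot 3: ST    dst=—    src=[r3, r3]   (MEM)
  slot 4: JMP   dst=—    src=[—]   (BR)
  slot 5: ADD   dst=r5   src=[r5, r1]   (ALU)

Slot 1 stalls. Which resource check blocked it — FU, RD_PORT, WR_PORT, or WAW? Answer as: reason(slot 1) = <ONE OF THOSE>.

slot 0 (ALU): ISSUE — free A2,Mu2,Ld1,B1 rp4 wp1
slot 1 (ALU): stall WAW — free A2,Mu2,Ld1,B1 rp4 wp1
slot 2 (MUL): ISSUE — free A2,Mu1,Ld1,B1 rp3 wp0
slot 3 (MEM): ISSUE — free A2,Mu1,Ld0,B1 rp2 wp0
slot 4 (BR): ISSUE — free A2,Mu1,Ld0,B0 rp2 wp0
slot 5 (ALU): stall WR_PORT — free A2,Mu1,Ld0,B0 rp2 wp0

reason(slot 1) = WAW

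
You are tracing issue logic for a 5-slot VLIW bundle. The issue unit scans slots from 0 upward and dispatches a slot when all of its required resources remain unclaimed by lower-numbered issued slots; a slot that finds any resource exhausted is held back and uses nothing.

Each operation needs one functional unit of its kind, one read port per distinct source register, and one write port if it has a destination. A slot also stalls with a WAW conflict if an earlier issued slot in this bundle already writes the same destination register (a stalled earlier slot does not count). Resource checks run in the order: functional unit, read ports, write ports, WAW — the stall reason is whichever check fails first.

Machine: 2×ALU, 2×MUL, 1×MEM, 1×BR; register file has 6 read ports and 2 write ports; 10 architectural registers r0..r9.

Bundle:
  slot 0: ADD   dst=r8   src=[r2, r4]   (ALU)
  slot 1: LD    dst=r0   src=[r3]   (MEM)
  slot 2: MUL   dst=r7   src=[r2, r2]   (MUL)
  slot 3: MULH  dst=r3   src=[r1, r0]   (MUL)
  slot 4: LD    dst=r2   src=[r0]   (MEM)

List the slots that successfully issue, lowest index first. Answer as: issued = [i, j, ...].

  0. ALU→r8 ⇒ go  {1A/2Mu/1Ld/1B | 4r 1w}
  1. MEM→r0 ⇒ go  {1A/2Mu/0Ld/1B | 3r 0w}
  2. MUL→r7 ⇒ no(WR_PORT)  {1A/2Mu/0Ld/1B | 3r 0w}
  3. MUL→r3 ⇒ no(WR_PORT)  {1A/2Mu/0Ld/1B | 3r 0w}
  4. MEM→r2 ⇒ no(FU)  {1A/2Mu/0Ld/1B | 3r 0w}

issued = [0, 1]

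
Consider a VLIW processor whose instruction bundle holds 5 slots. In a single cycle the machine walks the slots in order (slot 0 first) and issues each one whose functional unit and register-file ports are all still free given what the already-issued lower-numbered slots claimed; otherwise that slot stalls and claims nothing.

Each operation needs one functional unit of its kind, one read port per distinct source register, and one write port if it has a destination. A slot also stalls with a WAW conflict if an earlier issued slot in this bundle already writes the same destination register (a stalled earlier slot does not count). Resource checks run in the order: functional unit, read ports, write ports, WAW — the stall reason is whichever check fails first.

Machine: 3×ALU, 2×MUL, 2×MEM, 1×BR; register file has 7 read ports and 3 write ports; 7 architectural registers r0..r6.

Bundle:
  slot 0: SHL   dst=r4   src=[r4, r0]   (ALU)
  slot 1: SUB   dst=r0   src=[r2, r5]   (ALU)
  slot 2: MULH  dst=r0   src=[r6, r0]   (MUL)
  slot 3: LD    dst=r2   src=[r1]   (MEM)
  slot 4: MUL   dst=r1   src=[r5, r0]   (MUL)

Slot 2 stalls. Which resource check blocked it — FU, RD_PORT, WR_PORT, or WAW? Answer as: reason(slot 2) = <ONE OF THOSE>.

reason(slot 2) = WAW

[0] ALU needs rd=2 wr=1: ok; after: ALU=2 MUL=2 MEM=2 BR=1, R=5, W=2
[1] ALU needs rd=2 wr=1: ok; after: ALU=1 MUL=2 MEM=2 BR=1, R=3, W=1
[2] MUL needs rd=2 wr=1: WAW; after: ALU=1 MUL=2 MEM=2 BR=1, R=3, W=1
[3] MEM needs rd=1 wr=1: ok; after: ALU=1 MUL=2 MEM=1 BR=1, R=2, W=0
[4] MUL needs rd=2 wr=1: WR_PORT; after: ALU=1 MUL=2 MEM=1 BR=1, R=2, W=0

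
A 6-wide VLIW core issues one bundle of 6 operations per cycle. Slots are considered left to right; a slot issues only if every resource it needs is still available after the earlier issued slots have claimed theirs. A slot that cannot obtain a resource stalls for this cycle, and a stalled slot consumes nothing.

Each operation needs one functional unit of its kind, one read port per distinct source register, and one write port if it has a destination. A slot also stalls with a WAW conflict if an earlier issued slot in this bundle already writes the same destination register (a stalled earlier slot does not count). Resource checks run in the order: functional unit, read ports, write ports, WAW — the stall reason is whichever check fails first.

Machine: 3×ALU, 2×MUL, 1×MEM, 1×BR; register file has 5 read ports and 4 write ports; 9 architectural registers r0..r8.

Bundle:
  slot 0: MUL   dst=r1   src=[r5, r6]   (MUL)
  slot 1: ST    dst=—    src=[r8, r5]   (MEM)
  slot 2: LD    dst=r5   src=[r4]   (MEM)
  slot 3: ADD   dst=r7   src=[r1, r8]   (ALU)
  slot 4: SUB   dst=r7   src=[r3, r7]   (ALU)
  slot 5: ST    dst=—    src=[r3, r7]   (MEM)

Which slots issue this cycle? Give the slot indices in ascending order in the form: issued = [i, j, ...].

[0] MUL needs rd=2 wr=1: ok; after: ALU=3 MUL=1 MEM=1 BR=1, R=3, W=3
[1] MEM needs rd=2 wr=0: ok; after: ALU=3 MUL=1 MEM=0 BR=1, R=1, W=3
[2] MEM needs rd=1 wr=1: FU; after: ALU=3 MUL=1 MEM=0 BR=1, R=1, W=3
[3] ALU needs rd=2 wr=1: RD_PORT; after: ALU=3 MUL=1 MEM=0 BR=1, R=1, W=3
[4] ALU needs rd=2 wr=1: RD_PORT; after: ALU=3 MUL=1 MEM=0 BR=1, R=1, W=3
[5] MEM needs rd=2 wr=0: FU; after: ALU=3 MUL=1 MEM=0 BR=1, R=1, W=3

issued = [0, 1]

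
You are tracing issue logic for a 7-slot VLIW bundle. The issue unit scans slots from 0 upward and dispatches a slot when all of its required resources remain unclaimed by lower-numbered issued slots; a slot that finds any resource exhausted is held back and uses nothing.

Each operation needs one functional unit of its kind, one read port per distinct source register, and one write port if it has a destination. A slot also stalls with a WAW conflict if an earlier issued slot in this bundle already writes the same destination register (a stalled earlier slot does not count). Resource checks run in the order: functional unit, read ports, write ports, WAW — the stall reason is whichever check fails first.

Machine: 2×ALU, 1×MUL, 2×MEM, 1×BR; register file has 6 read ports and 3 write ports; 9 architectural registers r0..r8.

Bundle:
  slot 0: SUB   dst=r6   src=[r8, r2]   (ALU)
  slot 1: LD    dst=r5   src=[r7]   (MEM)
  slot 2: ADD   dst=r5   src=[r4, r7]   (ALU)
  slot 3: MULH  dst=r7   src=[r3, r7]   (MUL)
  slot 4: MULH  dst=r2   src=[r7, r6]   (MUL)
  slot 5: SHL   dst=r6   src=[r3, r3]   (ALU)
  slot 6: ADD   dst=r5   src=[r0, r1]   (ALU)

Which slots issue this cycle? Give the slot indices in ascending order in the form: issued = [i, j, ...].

slot 0 (ALU): ISSUE — free A1,Mu1,Ld2,B1 rp4 wp2
slot 1 (MEM): ISSUE — free A1,Mu1,Ld1,B1 rp3 wp1
slot 2 (ALU): stall WAW — free A1,Mu1,Ld1,B1 rp3 wp1
slot 3 (MUL): ISSUE — free A1,Mu0,Ld1,B1 rp1 wp0
slot 4 (MUL): stall FU — free A1,Mu0,Ld1,B1 rp1 wp0
slot 5 (ALU): stall WR_PORT — free A1,Mu0,Ld1,B1 rp1 wp0
slot 6 (ALU): stall RD_PORT — free A1,Mu0,Ld1,B1 rp1 wp0

issued = [0, 1, 3]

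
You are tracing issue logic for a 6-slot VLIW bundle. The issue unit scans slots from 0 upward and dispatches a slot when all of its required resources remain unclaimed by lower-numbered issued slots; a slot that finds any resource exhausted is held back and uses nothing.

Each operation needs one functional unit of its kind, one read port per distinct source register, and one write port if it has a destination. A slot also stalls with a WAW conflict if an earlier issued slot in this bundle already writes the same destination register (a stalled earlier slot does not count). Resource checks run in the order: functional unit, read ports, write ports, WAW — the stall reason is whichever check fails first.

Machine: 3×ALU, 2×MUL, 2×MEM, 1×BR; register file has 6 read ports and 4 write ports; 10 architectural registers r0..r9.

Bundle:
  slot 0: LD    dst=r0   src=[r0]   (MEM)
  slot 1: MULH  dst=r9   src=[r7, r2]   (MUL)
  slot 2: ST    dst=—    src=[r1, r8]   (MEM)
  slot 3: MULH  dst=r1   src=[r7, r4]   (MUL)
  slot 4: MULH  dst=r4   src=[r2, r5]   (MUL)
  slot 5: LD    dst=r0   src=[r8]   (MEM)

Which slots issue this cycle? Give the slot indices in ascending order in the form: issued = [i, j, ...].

issued = [0, 1, 2]

slot 0 (MEM): ISSUE — free A3,Mu2,Ld1,B1 rp5 wp3
slot 1 (MUL): ISSUE — free A3,Mu1,Ld1,B1 rp3 wp2
slot 2 (MEM): ISSUE — free A3,Mu1,Ld0,B1 rp1 wp2
slot 3 (MUL): stall RD_PORT — free A3,Mu1,Ld0,B1 rp1 wp2
slot 4 (MUL): stall RD_PORT — free A3,Mu1,Ld0,B1 rp1 wp2
slot 5 (MEM): stall FU — free A3,Mu1,Ld0,B1 rp1 wp2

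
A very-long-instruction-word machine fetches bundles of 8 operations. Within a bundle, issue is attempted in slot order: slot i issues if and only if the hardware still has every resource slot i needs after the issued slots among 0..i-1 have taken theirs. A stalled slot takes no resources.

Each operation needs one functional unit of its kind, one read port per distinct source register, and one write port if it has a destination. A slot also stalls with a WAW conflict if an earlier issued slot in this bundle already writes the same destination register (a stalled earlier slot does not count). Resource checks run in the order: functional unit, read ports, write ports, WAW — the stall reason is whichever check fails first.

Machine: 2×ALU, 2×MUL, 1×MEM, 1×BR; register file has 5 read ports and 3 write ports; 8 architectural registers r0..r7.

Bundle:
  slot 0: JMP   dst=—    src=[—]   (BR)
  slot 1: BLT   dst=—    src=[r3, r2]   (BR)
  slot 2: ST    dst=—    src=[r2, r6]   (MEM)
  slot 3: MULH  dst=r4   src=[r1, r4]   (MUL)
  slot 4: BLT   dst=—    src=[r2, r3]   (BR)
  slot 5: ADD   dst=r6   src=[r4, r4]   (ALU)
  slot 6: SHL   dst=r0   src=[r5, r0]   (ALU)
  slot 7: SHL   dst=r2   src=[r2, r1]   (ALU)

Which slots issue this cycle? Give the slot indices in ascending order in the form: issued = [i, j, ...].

  0. BR ⇒ go  {2A/2Mu/1Ld/0B | 5r 3w}
  1. BR ⇒ no(FU)  {2A/2Mu/1Ld/0B | 5r 3w}
  2. MEM ⇒ go  {2A/2Mu/0Ld/0B | 3r 3w}
  3. MUL→r4 ⇒ go  {2A/1Mu/0Ld/0B | 1r 2w}
  4. BR ⇒ no(FU)  {2A/1Mu/0Ld/0B | 1r 2w}
  5. ALU→r6 ⇒ go  {1A/1Mu/0Ld/0B | 0r 1w}
  6. ALU→r0 ⇒ no(RD_PORT)  {1A/1Mu/0Ld/0B | 0r 1w}
  7. ALU→r2 ⇒ no(RD_PORT)  {1A/1Mu/0Ld/0B | 0r 1w}

issued = [0, 2, 3, 5]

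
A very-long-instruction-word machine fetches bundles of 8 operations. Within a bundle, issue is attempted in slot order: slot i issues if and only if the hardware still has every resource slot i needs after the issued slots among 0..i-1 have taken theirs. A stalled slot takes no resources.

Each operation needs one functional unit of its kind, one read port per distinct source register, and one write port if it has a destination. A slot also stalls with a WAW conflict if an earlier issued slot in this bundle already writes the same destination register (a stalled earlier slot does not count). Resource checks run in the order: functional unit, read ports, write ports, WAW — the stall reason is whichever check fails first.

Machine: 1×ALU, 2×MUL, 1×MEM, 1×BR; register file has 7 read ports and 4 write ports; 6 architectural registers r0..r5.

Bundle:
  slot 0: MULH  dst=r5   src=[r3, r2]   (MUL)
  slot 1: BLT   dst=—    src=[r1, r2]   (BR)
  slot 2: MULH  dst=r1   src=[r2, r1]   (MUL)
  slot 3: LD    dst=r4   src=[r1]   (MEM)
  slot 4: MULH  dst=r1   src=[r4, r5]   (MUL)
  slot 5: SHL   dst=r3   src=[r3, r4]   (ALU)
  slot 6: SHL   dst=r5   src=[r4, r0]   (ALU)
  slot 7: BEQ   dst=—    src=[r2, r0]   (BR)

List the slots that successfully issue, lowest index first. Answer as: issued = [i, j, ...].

issued = [0, 1, 2, 3]

(0) want 1×MUL +2rd +1wr — yes → AL1|MU1|ME1|BR1|rd5|wr3
(1) want 1×BR +2rd +0wr — yes → AL1|MU1|ME1|BR0|rd3|wr3
(2) want 1×MUL +2rd +1wr — yes → AL1|MU0|ME1|BR0|rd1|wr2
(3) want 1×MEM +1rd +1wr — yes → AL1|MU0|ME0|BR0|rd0|wr1
(4) want 1×MUL +2rd +1wr — FU → AL1|MU0|ME0|BR0|rd0|wr1
(5) want 1×ALU +2rd +1wr — RD_PORT → AL1|MU0|ME0|BR0|rd0|wr1
(6) want 1×ALU +2rd +1wr — RD_PORT → AL1|MU0|ME0|BR0|rd0|wr1
(7) want 1×BR +2rd +0wr — FU → AL1|MU0|ME0|BR0|rd0|wr1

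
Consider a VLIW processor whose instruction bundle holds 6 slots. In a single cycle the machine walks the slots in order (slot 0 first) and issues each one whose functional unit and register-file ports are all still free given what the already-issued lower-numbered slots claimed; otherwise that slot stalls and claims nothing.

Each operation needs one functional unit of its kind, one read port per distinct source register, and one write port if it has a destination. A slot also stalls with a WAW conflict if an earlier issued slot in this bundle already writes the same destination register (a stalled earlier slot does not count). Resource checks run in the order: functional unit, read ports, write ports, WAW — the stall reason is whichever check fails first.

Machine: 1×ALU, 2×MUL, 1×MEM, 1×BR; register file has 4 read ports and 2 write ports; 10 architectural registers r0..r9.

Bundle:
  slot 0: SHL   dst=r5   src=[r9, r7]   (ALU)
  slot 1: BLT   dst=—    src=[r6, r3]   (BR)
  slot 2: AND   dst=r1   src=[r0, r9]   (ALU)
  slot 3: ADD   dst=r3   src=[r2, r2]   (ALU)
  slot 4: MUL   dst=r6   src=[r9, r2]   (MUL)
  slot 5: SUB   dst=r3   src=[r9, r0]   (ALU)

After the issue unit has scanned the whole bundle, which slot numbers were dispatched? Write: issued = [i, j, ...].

issued = [0, 1]

[0] ALU needs rd=2 wr=1: ok; after: ALU=0 MUL=2 MEM=1 BR=1, R=2, W=1
[1] BR needs rd=2 wr=0: ok; after: ALU=0 MUL=2 MEM=1 BR=0, R=0, W=1
[2] ALU needs rd=2 wr=1: FU; after: ALU=0 MUL=2 MEM=1 BR=0, R=0, W=1
[3] ALU needs rd=1 wr=1: FU; after: ALU=0 MUL=2 MEM=1 BR=0, R=0, W=1
[4] MUL needs rd=2 wr=1: RD_PORT; after: ALU=0 MUL=2 MEM=1 BR=0, R=0, W=1
[5] ALU needs rd=2 wr=1: FU; after: ALU=0 MUL=2 MEM=1 BR=0, R=0, W=1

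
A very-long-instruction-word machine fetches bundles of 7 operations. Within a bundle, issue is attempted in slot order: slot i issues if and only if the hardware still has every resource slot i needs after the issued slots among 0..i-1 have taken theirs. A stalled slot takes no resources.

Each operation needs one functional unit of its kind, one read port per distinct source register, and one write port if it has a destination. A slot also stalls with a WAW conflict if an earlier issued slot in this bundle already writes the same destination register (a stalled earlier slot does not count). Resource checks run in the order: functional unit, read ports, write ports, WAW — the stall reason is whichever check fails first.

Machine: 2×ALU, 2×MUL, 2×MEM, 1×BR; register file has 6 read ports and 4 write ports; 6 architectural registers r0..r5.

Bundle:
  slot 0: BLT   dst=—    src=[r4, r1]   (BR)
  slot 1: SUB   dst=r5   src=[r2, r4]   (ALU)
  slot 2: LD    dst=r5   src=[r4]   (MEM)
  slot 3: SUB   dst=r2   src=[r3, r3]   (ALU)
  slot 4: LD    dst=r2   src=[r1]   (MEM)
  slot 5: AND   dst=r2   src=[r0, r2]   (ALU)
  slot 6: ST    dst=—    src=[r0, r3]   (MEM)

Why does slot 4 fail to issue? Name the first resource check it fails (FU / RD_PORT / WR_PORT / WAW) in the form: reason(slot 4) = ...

reason(slot 4) = WAW

  0. BR ⇒ go  {2A/2Mu/2Ld/0B | 4r 4w}
  1. ALU→r5 ⇒ go  {1A/2Mu/2Ld/0B | 2r 3w}
  2. MEM→r5 ⇒ no(WAW)  {1A/2Mu/2Ld/0B | 2r 3w}
  3. ALU→r2 ⇒ go  {0A/2Mu/2Ld/0B | 1r 2w}
  4. MEM→r2 ⇒ no(WAW)  {0A/2Mu/2Ld/0B | 1r 2w}
  5. ALU→r2 ⇒ no(FU)  {0A/2Mu/2Ld/0B | 1r 2w}
  6. MEM ⇒ no(RD_PORT)  {0A/2Mu/2Ld/0B | 1r 2w}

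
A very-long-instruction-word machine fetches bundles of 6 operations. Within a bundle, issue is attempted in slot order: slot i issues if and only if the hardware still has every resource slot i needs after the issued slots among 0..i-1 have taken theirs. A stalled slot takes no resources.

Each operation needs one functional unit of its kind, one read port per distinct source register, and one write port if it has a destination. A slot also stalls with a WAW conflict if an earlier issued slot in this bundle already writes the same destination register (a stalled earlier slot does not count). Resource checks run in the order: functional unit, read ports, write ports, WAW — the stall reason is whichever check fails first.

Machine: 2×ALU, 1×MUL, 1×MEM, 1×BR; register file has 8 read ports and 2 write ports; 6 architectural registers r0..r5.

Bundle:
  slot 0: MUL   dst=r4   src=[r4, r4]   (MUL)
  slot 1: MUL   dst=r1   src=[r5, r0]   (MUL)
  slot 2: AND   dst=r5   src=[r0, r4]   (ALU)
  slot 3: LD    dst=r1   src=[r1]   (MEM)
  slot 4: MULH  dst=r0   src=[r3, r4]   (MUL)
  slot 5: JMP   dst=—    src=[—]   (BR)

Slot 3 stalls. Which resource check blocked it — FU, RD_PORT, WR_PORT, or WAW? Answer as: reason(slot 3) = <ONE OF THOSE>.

reason(slot 3) = WR_PORT

  0. MUL→r4 ⇒ go  {2A/0Mu/1Ld/1B | 7r 1w}
  1. MUL→r1 ⇒ no(FU)  {2A/0Mu/1Ld/1B | 7r 1w}
  2. ALU→r5 ⇒ go  {1A/0Mu/1Ld/1B | 5r 0w}
  3. MEM→r1 ⇒ no(WR_PORT)  {1A/0Mu/1Ld/1B | 5r 0w}
  4. MUL→r0 ⇒ no(FU)  {1A/0Mu/1Ld/1B | 5r 0w}
  5. BR ⇒ go  {1A/0Mu/1Ld/0B | 5r 0w}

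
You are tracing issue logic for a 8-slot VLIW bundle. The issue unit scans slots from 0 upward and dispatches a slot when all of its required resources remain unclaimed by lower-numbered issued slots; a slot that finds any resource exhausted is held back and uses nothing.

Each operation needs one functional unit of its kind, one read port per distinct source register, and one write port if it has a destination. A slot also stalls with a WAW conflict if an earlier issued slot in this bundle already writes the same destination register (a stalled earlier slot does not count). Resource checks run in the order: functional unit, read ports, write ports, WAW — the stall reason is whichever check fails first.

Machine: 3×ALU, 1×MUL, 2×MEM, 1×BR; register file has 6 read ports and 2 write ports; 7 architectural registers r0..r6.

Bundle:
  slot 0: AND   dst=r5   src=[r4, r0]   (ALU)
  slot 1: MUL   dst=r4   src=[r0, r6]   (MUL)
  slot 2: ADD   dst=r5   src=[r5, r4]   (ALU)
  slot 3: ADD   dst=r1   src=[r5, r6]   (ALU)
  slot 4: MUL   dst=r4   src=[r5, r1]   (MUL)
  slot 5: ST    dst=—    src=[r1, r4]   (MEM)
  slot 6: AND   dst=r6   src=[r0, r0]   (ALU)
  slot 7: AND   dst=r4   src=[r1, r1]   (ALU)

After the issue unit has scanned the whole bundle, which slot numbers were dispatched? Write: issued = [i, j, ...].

#0 ALU src=r4,r0 dispatched  <A:2 Mu:1 Ld:2 B:1 rd:4 wr:1>
#1 MUL src=r0,r6 dispatched  <A:2 Mu:0 Ld:2 B:1 rd:2 wr:0>
#2 ALU src=r5,r4 held:WR_PORT  <A:2 Mu:0 Ld:2 B:1 rd:2 wr:0>
#3 ALU src=r5,r6 held:WR_PORT  <A:2 Mu:0 Ld:2 B:1 rd:2 wr:0>
#4 MUL src=r5,r1 held:FU  <A:2 Mu:0 Ld:2 B:1 rd:2 wr:0>
#5 MEM src=r1,r4 dispatched  <A:2 Mu:0 Ld:1 B:1 rd:0 wr:0>
#6 ALU src=r0,r0 held:RD_PORT  <A:2 Mu:0 Ld:1 B:1 rd:0 wr:0>
#7 ALU src=r1,r1 held:RD_PORT  <A:2 Mu:0 Ld:1 B:1 rd:0 wr:0>

issued = [0, 1, 5]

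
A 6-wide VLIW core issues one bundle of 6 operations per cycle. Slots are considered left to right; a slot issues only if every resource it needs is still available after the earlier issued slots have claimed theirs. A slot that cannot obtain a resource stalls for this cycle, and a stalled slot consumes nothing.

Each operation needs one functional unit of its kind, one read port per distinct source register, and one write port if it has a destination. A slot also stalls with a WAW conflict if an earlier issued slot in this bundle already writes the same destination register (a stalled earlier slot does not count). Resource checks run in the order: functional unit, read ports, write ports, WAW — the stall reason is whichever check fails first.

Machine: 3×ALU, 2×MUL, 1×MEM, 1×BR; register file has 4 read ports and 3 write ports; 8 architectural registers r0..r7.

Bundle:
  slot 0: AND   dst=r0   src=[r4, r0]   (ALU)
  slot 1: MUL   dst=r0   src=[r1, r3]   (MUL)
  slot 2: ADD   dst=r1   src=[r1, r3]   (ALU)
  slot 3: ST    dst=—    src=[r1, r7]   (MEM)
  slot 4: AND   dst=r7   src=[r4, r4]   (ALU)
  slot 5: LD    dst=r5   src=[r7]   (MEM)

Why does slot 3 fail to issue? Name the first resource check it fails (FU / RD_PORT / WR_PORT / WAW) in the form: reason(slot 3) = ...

reason(slot 3) = RD_PORT

slot 0 (ALU): ISSUE — free A2,Mu2,Ld1,B1 rp2 wp2
slot 1 (MUL): stall WAW — free A2,Mu2,Ld1,B1 rp2 wp2
slot 2 (ALU): ISSUE — free A1,Mu2,Ld1,B1 rp0 wp1
slot 3 (MEM): stall RD_PORT — free A1,Mu2,Ld1,B1 rp0 wp1
slot 4 (ALU): stall RD_PORT — free A1,Mu2,Ld1,B1 rp0 wp1
slot 5 (MEM): stall RD_PORT — free A1,Mu2,Ld1,B1 rp0 wp1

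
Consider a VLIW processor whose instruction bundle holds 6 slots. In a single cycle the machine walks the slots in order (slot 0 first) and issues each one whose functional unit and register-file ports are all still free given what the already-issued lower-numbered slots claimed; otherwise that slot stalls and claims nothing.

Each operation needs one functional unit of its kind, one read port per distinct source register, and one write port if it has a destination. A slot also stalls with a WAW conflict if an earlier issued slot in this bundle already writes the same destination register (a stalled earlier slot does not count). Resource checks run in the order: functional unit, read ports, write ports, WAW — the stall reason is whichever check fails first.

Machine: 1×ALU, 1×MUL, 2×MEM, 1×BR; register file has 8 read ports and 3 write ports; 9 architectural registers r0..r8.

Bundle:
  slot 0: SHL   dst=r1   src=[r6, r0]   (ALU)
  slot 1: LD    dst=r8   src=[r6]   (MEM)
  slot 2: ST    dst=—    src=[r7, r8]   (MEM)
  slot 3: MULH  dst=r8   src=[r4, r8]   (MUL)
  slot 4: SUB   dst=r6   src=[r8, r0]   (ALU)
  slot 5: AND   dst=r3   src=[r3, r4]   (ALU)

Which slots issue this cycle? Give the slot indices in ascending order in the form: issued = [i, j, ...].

[0] ALU needs rd=2 wr=1: ok; after: ALU=0 MUL=1 MEM=2 BR=1, R=6, W=2
[1] MEM needs rd=1 wr=1: ok; after: ALU=0 MUL=1 MEM=1 BR=1, R=5, W=1
[2] MEM needs rd=2 wr=0: ok; after: ALU=0 MUL=1 MEM=0 BR=1, R=3, W=1
[3] MUL needs rd=2 wr=1: WAW; after: ALU=0 MUL=1 MEM=0 BR=1, R=3, W=1
[4] ALU needs rd=2 wr=1: FU; after: ALU=0 MUL=1 MEM=0 BR=1, R=3, W=1
[5] ALU needs rd=2 wr=1: FU; after: ALU=0 MUL=1 MEM=0 BR=1, R=3, W=1

issued = [0, 1, 2]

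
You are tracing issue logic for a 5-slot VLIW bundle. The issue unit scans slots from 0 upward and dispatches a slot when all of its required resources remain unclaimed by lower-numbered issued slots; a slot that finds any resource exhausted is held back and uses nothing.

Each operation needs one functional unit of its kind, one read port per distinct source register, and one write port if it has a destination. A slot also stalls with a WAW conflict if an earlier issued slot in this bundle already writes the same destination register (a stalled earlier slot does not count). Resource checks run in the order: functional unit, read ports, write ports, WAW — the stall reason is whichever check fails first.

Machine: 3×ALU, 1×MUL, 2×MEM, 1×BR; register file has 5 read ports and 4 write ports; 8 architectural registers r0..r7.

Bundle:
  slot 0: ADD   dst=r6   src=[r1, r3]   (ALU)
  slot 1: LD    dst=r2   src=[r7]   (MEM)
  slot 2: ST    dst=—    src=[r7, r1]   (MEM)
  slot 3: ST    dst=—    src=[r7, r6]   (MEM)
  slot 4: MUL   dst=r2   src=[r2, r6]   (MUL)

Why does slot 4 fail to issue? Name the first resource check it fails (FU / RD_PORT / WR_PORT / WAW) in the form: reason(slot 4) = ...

reason(slot 4) = RD_PORT

  0. ALU→r6 ⇒ go  {2A/1Mu/2Ld/1B | 3r 3w}
  1. MEM→r2 ⇒ go  {2A/1Mu/1Ld/1B | 2r 2w}
  2. MEM ⇒ go  {2A/1Mu/0Ld/1B | 0r 2w}
  3. MEM ⇒ no(FU)  {2A/1Mu/0Ld/1B | 0r 2w}
  4. MUL→r2 ⇒ no(RD_PORT)  {2A/1Mu/0Ld/1B | 0r 2w}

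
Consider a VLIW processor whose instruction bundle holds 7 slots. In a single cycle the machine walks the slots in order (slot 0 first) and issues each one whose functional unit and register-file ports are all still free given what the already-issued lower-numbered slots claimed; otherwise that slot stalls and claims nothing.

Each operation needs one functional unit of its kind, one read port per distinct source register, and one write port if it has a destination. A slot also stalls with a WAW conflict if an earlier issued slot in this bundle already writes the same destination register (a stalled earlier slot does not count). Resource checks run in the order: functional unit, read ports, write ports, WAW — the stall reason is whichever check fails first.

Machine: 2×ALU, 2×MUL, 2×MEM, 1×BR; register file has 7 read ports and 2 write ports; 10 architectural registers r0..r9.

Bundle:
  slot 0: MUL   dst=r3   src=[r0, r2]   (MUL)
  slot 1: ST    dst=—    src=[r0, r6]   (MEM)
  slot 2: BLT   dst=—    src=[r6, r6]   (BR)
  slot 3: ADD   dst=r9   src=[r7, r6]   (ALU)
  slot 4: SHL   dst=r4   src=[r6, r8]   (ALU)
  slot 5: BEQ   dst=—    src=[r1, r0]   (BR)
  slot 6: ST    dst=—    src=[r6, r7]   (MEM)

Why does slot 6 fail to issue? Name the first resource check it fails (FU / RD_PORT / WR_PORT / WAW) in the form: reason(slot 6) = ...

slot 0 (MUL): ISSUE — free A2,Mu1,Ld2,B1 rp5 wp1
slot 1 (MEM): ISSUE — free A2,Mu1,Ld1,B1 rp3 wp1
slot 2 (BR): ISSUE — free A2,Mu1,Ld1,B0 rp2 wp1
slot 3 (ALU): ISSUE — free A1,Mu1,Ld1,B0 rp0 wp0
slot 4 (ALU): stall RD_PORT — free A1,Mu1,Ld1,B0 rp0 wp0
slot 5 (BR): stall FU — free A1,Mu1,Ld1,B0 rp0 wp0
slot 6 (MEM): stall RD_PORT — free A1,Mu1,Ld1,B0 rp0 wp0

reason(slot 6) = RD_PORT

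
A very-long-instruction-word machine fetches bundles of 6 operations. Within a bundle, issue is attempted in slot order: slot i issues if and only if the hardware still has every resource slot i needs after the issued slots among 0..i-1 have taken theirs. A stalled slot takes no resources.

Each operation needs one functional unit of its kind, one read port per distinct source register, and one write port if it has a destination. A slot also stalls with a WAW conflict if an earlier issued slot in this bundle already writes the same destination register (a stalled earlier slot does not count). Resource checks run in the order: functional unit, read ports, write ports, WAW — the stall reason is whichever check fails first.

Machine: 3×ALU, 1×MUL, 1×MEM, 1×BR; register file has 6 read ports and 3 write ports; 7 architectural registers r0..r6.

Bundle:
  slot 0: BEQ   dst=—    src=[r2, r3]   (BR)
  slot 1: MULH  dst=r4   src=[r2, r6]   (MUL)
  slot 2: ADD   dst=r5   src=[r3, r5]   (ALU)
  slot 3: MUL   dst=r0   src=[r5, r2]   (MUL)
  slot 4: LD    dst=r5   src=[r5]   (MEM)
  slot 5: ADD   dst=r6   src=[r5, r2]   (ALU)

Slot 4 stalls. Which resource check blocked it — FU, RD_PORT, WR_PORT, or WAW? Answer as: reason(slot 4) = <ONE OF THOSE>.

[0] BR needs rd=2 wr=0: ok; after: ALU=3 MUL=1 MEM=1 BR=0, R=4, W=3
[1] MUL needs rd=2 wr=1: ok; after: ALU=3 MUL=0 MEM=1 BR=0, R=2, W=2
[2] ALU needs rd=2 wr=1: ok; after: ALU=2 MUL=0 MEM=1 BR=0, R=0, W=1
[3] MUL needs rd=2 wr=1: FU; after: ALU=2 MUL=0 MEM=1 BR=0, R=0, W=1
[4] MEM needs rd=1 wr=1: RD_PORT; after: ALU=2 MUL=0 MEM=1 BR=0, R=0, W=1
[5] ALU needs rd=2 wr=1: RD_PORT; after: ALU=2 MUL=0 MEM=1 BR=0, R=0, W=1

reason(slot 4) = RD_PORT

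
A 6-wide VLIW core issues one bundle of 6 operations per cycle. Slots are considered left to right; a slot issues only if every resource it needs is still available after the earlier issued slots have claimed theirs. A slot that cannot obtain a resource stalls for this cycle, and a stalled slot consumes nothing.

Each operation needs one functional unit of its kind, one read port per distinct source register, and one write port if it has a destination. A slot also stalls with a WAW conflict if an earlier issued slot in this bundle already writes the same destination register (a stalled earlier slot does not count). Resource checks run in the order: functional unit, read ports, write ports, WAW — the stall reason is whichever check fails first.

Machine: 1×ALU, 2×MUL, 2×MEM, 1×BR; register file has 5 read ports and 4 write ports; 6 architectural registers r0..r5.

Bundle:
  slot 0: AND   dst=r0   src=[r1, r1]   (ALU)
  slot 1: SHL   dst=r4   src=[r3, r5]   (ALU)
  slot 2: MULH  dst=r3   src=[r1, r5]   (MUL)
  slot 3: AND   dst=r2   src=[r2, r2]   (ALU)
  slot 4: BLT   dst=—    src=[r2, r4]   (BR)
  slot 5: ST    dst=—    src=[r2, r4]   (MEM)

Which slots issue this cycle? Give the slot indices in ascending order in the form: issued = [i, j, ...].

slot 0 (ALU): ISSUE — free A0,Mu2,Ld2,B1 rp4 wp3
slot 1 (ALU): stall FU — free A0,Mu2,Ld2,B1 rp4 wp3
slot 2 (MUL): ISSUE — free A0,Mu1,Ld2,B1 rp2 wp2
slot 3 (ALU): stall FU — free A0,Mu1,Ld2,B1 rp2 wp2
slot 4 (BR): ISSUE — free A0,Mu1,Ld2,B0 rp0 wp2
slot 5 (MEM): stall RD_PORT — free A0,Mu1,Ld2,B0 rp0 wp2

issued = [0, 2, 4]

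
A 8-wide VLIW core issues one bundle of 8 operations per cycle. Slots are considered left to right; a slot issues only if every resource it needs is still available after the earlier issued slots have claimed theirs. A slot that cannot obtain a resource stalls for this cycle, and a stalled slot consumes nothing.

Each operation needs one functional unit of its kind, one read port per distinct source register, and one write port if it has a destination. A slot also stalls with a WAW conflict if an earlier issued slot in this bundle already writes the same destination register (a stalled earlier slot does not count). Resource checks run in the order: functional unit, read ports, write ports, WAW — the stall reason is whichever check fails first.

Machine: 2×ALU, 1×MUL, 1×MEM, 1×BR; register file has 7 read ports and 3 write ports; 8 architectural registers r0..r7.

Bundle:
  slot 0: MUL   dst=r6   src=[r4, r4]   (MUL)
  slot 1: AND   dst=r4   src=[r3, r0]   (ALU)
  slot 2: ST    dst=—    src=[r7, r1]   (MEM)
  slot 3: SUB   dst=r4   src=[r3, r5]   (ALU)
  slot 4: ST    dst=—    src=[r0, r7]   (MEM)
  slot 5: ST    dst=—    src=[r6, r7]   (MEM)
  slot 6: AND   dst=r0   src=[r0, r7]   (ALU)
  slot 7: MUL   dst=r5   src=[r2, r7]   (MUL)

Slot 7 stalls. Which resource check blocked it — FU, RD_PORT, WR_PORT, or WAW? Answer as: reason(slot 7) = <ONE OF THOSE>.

(0) want 1×MUL +1rd +1wr — yes → AL2|MU0|ME1|BR1|rd6|wr2
(1) want 1×ALU +2rd +1wr — yes → AL1|MU0|ME1|BR1|rd4|wr1
(2) want 1×MEM +2rd +0wr — yes → AL1|MU0|ME0|BR1|rd2|wr1
(3) want 1×ALU +2rd +1wr — WAW → AL1|MU0|ME0|BR1|rd2|wr1
(4) want 1×MEM +2rd +0wr — FU → AL1|MU0|ME0|BR1|rd2|wr1
(5) want 1×MEM +2rd +0wr — FU → AL1|MU0|ME0|BR1|rd2|wr1
(6) want 1×ALU +2rd +1wr — yes → AL0|MU0|ME0|BR1|rd0|wr0
(7) want 1×MUL +2rd +1wr — FU → AL0|MU0|ME0|BR1|rd0|wr0

reason(slot 7) = FU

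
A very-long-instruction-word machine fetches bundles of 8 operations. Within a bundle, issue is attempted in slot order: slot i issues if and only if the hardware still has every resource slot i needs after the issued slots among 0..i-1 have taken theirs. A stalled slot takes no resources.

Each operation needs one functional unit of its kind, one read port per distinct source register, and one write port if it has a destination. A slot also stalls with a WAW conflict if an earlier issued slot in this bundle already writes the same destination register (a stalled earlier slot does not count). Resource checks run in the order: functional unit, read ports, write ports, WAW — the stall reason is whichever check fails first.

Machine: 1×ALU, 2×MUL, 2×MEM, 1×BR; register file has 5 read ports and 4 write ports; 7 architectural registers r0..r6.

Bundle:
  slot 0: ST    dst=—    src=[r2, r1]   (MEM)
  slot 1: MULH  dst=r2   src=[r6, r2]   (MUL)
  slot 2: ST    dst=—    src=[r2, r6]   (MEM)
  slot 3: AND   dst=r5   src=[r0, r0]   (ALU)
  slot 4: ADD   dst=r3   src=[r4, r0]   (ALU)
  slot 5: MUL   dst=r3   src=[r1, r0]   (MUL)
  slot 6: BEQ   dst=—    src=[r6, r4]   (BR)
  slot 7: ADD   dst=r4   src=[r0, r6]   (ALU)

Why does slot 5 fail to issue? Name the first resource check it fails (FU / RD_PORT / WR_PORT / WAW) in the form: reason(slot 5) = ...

reason(slot 5) = RD_PORT

[0] MEM needs rd=2 wr=0: ok; after: ALU=1 MUL=2 MEM=1 BR=1, R=3, W=4
[1] MUL needs rd=2 wr=1: ok; after: ALU=1 MUL=1 MEM=1 BR=1, R=1, W=3
[2] MEM needs rd=2 wr=0: RD_PORT; after: ALU=1 MUL=1 MEM=1 BR=1, R=1, W=3
[3] ALU needs rd=1 wr=1: ok; after: ALU=0 MUL=1 MEM=1 BR=1, R=0, W=2
[4] ALU needs rd=2 wr=1: FU; after: ALU=0 MUL=1 MEM=1 BR=1, R=0, W=2
[5] MUL needs rd=2 wr=1: RD_PORT; after: ALU=0 MUL=1 MEM=1 BR=1, R=0, W=2
[6] BR needs rd=2 wr=0: RD_PORT; after: ALU=0 MUL=1 MEM=1 BR=1, R=0, W=2
[7] ALU needs rd=2 wr=1: FU; after: ALU=0 MUL=1 MEM=1 BR=1, R=0, W=2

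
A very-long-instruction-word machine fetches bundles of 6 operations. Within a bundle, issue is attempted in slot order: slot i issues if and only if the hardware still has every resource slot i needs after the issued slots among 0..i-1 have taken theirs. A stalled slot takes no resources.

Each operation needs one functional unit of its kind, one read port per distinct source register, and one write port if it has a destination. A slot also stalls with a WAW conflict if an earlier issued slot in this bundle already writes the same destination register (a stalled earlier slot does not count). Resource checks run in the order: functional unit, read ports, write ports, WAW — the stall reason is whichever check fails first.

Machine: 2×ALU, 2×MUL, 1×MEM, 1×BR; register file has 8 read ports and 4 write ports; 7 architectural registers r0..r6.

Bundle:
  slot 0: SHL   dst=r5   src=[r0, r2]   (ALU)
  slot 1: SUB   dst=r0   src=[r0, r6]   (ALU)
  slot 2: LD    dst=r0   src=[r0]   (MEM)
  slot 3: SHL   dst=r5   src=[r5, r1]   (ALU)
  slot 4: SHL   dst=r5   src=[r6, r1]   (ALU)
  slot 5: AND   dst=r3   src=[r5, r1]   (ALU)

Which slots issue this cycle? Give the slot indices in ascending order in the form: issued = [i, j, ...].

slot 0 (ALU): ISSUE — free A1,Mu2,Ld1,B1 rp6 wp3
slot 1 (ALU): ISSUE — free A0,Mu2,Ld1,B1 rp4 wp2
slot 2 (MEM): stall WAW — free A0,Mu2,Ld1,B1 rp4 wp2
slot 3 (ALU): stall FU — free A0,Mu2,Ld1,B1 rp4 wp2
slot 4 (ALU): stall FU — free A0,Mu2,Ld1,B1 rp4 wp2
slot 5 (ALU): stall FU — free A0,Mu2,Ld1,B1 rp4 wp2

issued = [0, 1]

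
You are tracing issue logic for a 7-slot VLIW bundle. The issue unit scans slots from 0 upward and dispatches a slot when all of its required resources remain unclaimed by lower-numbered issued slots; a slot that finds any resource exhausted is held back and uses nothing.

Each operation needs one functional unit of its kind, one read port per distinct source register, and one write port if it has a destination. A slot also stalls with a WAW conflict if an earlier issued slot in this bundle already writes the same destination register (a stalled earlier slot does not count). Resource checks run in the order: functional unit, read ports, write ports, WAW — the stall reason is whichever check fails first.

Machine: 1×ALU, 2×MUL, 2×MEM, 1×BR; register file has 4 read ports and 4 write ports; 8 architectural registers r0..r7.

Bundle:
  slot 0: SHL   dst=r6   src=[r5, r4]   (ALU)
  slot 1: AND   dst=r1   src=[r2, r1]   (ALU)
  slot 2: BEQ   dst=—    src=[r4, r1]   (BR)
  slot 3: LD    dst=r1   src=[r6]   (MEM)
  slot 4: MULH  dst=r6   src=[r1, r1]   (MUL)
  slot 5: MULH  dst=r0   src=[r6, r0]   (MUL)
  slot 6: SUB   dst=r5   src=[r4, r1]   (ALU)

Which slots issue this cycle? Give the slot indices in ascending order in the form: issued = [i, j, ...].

issued = [0, 2]

  0. ALU→r6 ⇒ go  {0A/2Mu/2Ld/1B | 2r 3w}
  1. ALU→r1 ⇒ no(FU)  {0A/2Mu/2Ld/1B | 2r 3w}
  2. BR ⇒ go  {0A/2Mu/2Ld/0B | 0r 3w}
  3. MEM→r1 ⇒ no(RD_PORT)  {0A/2Mu/2Ld/0B | 0r 3w}
  4. MUL→r6 ⇒ no(RD_PORT)  {0A/2Mu/2Ld/0B | 0r 3w}
  5. MUL→r0 ⇒ no(RD_PORT)  {0A/2Mu/2Ld/0B | 0r 3w}
  6. ALU→r5 ⇒ no(FU)  {0A/2Mu/2Ld/0B | 0r 3w}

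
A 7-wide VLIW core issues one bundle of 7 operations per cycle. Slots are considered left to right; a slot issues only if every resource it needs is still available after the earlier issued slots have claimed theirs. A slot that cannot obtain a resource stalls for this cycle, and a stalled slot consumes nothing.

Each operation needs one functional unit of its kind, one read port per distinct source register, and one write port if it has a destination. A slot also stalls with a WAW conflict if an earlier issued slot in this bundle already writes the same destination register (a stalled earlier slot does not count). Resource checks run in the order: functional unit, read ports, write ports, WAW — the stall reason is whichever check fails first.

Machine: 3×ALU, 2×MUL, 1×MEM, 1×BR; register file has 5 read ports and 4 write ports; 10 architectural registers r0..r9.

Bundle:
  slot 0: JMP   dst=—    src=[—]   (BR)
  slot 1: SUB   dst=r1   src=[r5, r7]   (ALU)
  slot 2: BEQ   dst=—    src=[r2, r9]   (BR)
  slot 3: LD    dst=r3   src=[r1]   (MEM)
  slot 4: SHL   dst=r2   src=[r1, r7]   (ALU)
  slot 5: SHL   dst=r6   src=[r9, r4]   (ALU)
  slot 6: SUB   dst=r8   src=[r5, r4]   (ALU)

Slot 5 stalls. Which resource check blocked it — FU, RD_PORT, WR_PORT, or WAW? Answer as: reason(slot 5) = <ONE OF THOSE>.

#0 BR src=- dispatched  <A:3 Mu:2 Ld:1 B:0 rd:5 wr:4>
#1 ALU src=r5,r7 dispatched  <A:2 Mu:2 Ld:1 B:0 rd:3 wr:3>
#2 BR src=r2,r9 held:FU  <A:2 Mu:2 Ld:1 B:0 rd:3 wr:3>
#3 MEM src=r1 dispatched  <A:2 Mu:2 Ld:0 B:0 rd:2 wr:2>
#4 ALU src=r1,r7 dispatched  <A:1 Mu:2 Ld:0 B:0 rd:0 wr:1>
#5 ALU src=r9,r4 held:RD_PORT  <A:1 Mu:2 Ld:0 B:0 rd:0 wr:1>
#6 ALU src=r5,r4 held:RD_PORT  <A:1 Mu:2 Ld:0 B:0 rd:0 wr:1>

reason(slot 5) = RD_PORT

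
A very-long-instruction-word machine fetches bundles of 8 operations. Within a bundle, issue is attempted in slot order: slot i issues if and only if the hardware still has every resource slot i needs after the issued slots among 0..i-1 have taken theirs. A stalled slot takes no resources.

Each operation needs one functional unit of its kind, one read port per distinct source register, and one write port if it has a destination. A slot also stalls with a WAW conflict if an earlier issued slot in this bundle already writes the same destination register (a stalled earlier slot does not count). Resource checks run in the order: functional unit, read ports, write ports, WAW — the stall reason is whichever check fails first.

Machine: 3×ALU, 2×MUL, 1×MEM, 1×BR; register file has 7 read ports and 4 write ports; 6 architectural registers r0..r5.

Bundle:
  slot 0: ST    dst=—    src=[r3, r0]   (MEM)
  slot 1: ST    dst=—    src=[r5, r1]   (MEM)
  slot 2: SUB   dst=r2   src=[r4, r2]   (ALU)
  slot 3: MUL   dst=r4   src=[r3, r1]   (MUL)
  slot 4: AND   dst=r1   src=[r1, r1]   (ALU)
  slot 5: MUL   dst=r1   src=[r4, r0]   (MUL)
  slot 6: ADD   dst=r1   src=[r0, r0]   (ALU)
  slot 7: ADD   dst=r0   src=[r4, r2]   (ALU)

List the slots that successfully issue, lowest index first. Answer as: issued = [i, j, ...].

issued = [0, 2, 3, 4]

(0) want 1×MEM +2rd +0wr — yes → AL3|MU2|ME0|BR1|rd5|wr4
(1) want 1×MEM +2rd +0wr — FU → AL3|MU2|ME0|BR1|rd5|wr4
(2) want 1×ALU +2rd +1wr — yes → AL2|MU2|ME0|BR1|rd3|wr3
(3) want 1×MUL +2rd +1wr — yes → AL2|MU1|ME0|BR1|rd1|wr2
(4) want 1×ALU +1rd +1wr — yes → AL1|MU1|ME0|BR1|rd0|wr1
(5) want 1×MUL +2rd +1wr — RD_PORT → AL1|MU1|ME0|BR1|rd0|wr1
(6) want 1×ALU +1rd +1wr — RD_PORT → AL1|MU1|ME0|BR1|rd0|wr1
(7) want 1×ALU +2rd +1wr — RD_PORT → AL1|MU1|ME0|BR1|rd0|wr1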